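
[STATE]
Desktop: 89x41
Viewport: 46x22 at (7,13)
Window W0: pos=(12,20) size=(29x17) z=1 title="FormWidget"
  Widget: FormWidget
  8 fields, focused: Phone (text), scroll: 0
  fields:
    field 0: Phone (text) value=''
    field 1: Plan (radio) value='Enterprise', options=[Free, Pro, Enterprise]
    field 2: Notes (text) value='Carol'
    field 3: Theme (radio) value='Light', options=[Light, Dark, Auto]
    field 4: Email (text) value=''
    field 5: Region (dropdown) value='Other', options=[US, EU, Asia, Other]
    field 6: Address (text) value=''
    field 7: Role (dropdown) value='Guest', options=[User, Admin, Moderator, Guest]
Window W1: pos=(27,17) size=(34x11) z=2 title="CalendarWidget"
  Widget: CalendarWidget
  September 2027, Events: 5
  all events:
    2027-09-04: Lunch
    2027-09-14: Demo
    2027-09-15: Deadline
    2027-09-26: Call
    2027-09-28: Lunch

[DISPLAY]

                                              
                                              
                                              
                                              
                    ┏━━━━━━━━━━━━━━━━━━━━━━━━━
                    ┃ CalendarWidget          
                    ┠─────────────────────────
     ┏━━━━━━━━━━━━━━┃         September 2027  
     ┃ FormWidget   ┃Mo Tu We Th Fr Sa Su     
     ┠──────────────┃       1  2  3  4*  5    
     ┃> Phone:      ┃ 6  7  8  9 10 11 12     
     ┃  Plan:       ┃13 14* 15* 16 17 18 19   
     ┃  Notes:      ┃20 21 22 23 24 25 26*    
     ┃  Theme:      ┃27 28* 29 30             
     ┃  Email:      ┗━━━━━━━━━━━━━━━━━━━━━━━━━
     ┃  Region:     [Other     ▼]┃            
     ┃  Address:    [           ]┃            
     ┃  Role:       [Guest     ▼]┃            
     ┃                           ┃            
     ┃                           ┃            
     ┃                           ┃            
     ┃                           ┃            


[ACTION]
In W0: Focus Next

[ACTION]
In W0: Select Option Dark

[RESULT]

                                              
                                              
                                              
                                              
                    ┏━━━━━━━━━━━━━━━━━━━━━━━━━
                    ┃ CalendarWidget          
                    ┠─────────────────────────
     ┏━━━━━━━━━━━━━━┃         September 2027  
     ┃ FormWidget   ┃Mo Tu We Th Fr Sa Su     
     ┠──────────────┃       1  2  3  4*  5    
     ┃  Phone:      ┃ 6  7  8  9 10 11 12     
     ┃> Plan:       ┃13 14* 15* 16 17 18 19   
     ┃  Notes:      ┃20 21 22 23 24 25 26*    
     ┃  Theme:      ┃27 28* 29 30             
     ┃  Email:      ┗━━━━━━━━━━━━━━━━━━━━━━━━━
     ┃  Region:     [Other     ▼]┃            
     ┃  Address:    [           ]┃            
     ┃  Role:       [Guest     ▼]┃            
     ┃                           ┃            
     ┃                           ┃            
     ┃                           ┃            
     ┃                           ┃            


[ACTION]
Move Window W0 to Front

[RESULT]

                                              
                                              
                                              
                                              
                    ┏━━━━━━━━━━━━━━━━━━━━━━━━━
                    ┃ CalendarWidget          
                    ┠─────────────────────────
     ┏━━━━━━━━━━━━━━━━━━━━━━━━━━━┓ember 2027  
     ┃ FormWidget                ┃r Sa Su     
     ┠───────────────────────────┨3  4*  5    
     ┃  Phone:      [           ]┃0 11 12     
     ┃> Plan:       ( ) Free  ( )┃ 17 18 19   
     ┃  Notes:      [Carol      ]┃4 25 26*    
     ┃  Theme:      (●) Light  ( ┃            
     ┃  Email:      [           ]┃━━━━━━━━━━━━
     ┃  Region:     [Other     ▼]┃            
     ┃  Address:    [           ]┃            
     ┃  Role:       [Guest     ▼]┃            
     ┃                           ┃            
     ┃                           ┃            
     ┃                           ┃            
     ┃                           ┃            


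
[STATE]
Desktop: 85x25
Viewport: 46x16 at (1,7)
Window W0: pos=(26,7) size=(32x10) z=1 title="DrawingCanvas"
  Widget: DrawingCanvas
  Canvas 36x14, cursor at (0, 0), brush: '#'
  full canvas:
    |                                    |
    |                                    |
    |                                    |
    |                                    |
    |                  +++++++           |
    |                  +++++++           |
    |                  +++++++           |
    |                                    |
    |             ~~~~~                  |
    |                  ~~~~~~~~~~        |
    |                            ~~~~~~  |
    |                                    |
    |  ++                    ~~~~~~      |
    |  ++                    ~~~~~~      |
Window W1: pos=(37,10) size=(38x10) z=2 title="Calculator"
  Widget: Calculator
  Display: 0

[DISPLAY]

                         ┏━━━━━━━━━━━━━━━━━━━━
                         ┃ DrawingCanvas      
                         ┠────────────────────
                         ┃+         ┏━━━━━━━━━
                         ┃          ┃ Calculat
                         ┃          ┠─────────
                         ┃          ┃         
                         ┃          ┃┌───┬───┬
                         ┃          ┃│ 7 │ 8 │
                         ┗━━━━━━━━━━┃├───┼───┼
                                    ┃│ 4 │ 5 │
                                    ┃└───┴───┴
                                    ┗━━━━━━━━━
                                              
                                              
                                              


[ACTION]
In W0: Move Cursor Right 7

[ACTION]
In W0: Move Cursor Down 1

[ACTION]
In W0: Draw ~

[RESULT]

                         ┏━━━━━━━━━━━━━━━━━━━━
                         ┃ DrawingCanvas      
                         ┠────────────────────
                         ┃          ┏━━━━━━━━━
                         ┃       ~  ┃ Calculat
                         ┃          ┠─────────
                         ┃          ┃         
                         ┃          ┃┌───┬───┬
                         ┃          ┃│ 7 │ 8 │
                         ┗━━━━━━━━━━┃├───┼───┼
                                    ┃│ 4 │ 5 │
                                    ┃└───┴───┴
                                    ┗━━━━━━━━━
                                              
                                              
                                              


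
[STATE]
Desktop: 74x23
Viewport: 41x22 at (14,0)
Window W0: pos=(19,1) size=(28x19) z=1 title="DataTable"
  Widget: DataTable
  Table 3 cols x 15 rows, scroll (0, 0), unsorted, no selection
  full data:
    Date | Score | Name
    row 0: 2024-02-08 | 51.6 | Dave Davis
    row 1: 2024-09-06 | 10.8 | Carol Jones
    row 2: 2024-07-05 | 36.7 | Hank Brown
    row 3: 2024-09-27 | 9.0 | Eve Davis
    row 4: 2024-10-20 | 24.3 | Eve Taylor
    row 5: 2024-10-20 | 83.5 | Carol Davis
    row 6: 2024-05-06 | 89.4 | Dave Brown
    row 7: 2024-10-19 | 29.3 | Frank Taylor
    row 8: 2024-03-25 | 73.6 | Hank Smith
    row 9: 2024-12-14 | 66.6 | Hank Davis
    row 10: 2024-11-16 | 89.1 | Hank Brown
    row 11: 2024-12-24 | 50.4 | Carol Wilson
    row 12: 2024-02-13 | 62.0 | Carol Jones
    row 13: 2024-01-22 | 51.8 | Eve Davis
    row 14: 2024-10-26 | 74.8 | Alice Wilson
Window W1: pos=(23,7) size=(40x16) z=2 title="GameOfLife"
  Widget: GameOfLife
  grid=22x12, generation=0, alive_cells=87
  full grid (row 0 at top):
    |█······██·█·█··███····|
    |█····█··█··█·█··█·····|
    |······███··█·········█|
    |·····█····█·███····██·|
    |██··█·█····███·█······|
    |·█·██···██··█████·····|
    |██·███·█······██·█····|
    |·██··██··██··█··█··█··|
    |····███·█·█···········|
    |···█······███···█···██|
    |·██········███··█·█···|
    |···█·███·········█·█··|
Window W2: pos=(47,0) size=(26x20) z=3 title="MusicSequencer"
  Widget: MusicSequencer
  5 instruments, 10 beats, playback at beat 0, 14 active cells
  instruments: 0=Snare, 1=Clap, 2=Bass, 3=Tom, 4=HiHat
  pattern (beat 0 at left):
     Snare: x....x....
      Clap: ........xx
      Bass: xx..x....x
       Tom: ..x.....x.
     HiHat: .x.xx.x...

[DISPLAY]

                                 ┏━━━━━━━
     ┏━━━━━━━━━━━━━━━━━━━━━━━━━━┓┃ MusicS
     ┃ DataTable                ┃┠───────
     ┠──────────────────────────┨┃      ▼
     ┃Date      │Score│Name     ┃┃ Snare█
     ┃──────────┼─────┼─────────┃┃  Clap·
     ┃2024-02-08│51.6 │Dave Davi┃┃  Bass█
     ┃202┏━━━━━━━━━━━━━━━━━━━━━━━┃   Tom·
     ┃202┃ GameOfLife            ┃ HiHat·
     ┃202┠───────────────────────┃       
     ┃202┃Gen: 0                 ┃       
     ┃202┃█······██·█·█··███···· ┃       
     ┃202┃█····█··█··█·█··█····· ┃       
     ┃202┃······███··█·········█ ┃       
     ┃202┃·····█····█·███····██· ┃       
     ┃202┃██··█·█····███·█······ ┃       
     ┃202┃·█·██···██··█████····· ┃       
     ┃202┃██·███·█······██·█···· ┃       
     ┃202┃·██··██··██··█··█··█·· ┃       
     ┗━━━┃····███·█·█··········· ┗━━━━━━━
         ┃···█······███···█···██         
         ┃·██········███··█·█···         


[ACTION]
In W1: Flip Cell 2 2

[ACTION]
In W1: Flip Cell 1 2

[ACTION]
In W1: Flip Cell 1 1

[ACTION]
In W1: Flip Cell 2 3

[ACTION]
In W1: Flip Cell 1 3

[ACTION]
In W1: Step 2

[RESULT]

                                 ┏━━━━━━━
     ┏━━━━━━━━━━━━━━━━━━━━━━━━━━┓┃ MusicS
     ┃ DataTable                ┃┠───────
     ┠──────────────────────────┨┃      ▼
     ┃Date      │Score│Name     ┃┃ Snare█
     ┃──────────┼─────┼─────────┃┃  Clap·
     ┃2024-02-08│51.6 │Dave Davi┃┃  Bass█
     ┃202┏━━━━━━━━━━━━━━━━━━━━━━━┃   Tom·
     ┃202┃ GameOfLife            ┃ HiHat·
     ┃202┠───────────────────────┃       
     ┃202┃Gen: 2                 ┃       
     ┃202┃·█·█····██·██··█·█···· ┃       
     ┃202┃·█████········█··█···· ┃       
     ┃202┃·█····███·····█·█····· ┃       
     ┃202┃█······█·······█······ ┃       
     ┃202┃█·····██████·········· ┃       
     ┃202┃█·██··███··█·········· ┃       
     ┃202┃█·····█···█····██····· ┃       
     ┃202┃█·█···█·███··█·██····· ┃       
     ┗━━━┃······██···█·████····· ┗━━━━━━━
         ┃·█·····█·█████···██·█·         
         ┃·█····█··█████··█··█··         


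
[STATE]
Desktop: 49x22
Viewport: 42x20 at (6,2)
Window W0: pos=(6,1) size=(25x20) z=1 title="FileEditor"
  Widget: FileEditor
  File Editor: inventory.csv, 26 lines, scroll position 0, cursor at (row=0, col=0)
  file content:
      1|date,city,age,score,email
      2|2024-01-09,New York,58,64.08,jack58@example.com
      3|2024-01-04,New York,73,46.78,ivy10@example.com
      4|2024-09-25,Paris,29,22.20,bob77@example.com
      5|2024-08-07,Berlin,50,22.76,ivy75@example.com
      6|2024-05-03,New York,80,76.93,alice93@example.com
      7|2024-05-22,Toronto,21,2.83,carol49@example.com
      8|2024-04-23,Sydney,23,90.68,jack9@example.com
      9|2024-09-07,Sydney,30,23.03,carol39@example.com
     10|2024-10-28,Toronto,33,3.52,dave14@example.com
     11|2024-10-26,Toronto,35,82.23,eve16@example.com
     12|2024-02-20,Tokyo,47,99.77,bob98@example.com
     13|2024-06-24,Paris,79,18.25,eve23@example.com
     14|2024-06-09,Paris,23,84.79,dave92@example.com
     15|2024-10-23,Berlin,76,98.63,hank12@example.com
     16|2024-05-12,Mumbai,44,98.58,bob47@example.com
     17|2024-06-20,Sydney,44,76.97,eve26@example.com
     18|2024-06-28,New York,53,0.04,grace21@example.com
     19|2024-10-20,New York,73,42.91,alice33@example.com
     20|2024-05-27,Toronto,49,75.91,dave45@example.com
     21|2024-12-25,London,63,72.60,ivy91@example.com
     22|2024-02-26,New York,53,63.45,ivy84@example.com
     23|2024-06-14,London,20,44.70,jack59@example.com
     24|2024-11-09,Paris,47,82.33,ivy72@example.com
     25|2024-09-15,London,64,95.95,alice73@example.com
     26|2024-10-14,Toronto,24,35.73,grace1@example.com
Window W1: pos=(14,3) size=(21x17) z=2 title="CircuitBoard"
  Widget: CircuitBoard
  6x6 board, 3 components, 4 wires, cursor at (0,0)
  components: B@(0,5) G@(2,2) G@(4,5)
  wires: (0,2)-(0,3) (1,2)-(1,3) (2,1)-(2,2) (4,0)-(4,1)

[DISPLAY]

┃ FileEditor            ┃                 
┠───────┏━━━━━━━━━━━━━━━━━━━┓             
┃█ate,ci┃ CircuitBoard      ┃             
┃2024-01┠───────────────────┨             
┃2024-01┃   0 1 2 3 4 5     ┃             
┃2024-09┃0  [.]      · ─ ·  ┃             
┃2024-08┃                   ┃             
┃2024-05┃1           · ─ ·  ┃             
┃2024-05┃                   ┃             
┃2024-04┃2       · ─ G      ┃             
┃2024-09┃                   ┃             
┃2024-10┃3                  ┃             
┃2024-10┃                   ┃             
┃2024-02┃4   · ─ ·          ┃             
┃2024-06┃                   ┃             
┃2024-06┃5                  ┃             
┃2024-10┃Cursor: (0,0)      ┃             
┃2024-05┗━━━━━━━━━━━━━━━━━━━┛             
┗━━━━━━━━━━━━━━━━━━━━━━━┛                 
                                          


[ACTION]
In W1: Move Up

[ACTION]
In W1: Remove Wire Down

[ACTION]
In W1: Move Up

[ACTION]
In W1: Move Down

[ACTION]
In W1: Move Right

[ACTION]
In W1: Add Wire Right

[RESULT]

┃ FileEditor            ┃                 
┠───────┏━━━━━━━━━━━━━━━━━━━┓             
┃█ate,ci┃ CircuitBoard      ┃             
┃2024-01┠───────────────────┨             
┃2024-01┃   0 1 2 3 4 5     ┃             
┃2024-09┃0           · ─ ·  ┃             
┃2024-08┃                   ┃             
┃2024-05┃1      [.]─ · ─ ·  ┃             
┃2024-05┃                   ┃             
┃2024-04┃2       · ─ G      ┃             
┃2024-09┃                   ┃             
┃2024-10┃3                  ┃             
┃2024-10┃                   ┃             
┃2024-02┃4   · ─ ·          ┃             
┃2024-06┃                   ┃             
┃2024-06┃5                  ┃             
┃2024-10┃Cursor: (1,1)      ┃             
┃2024-05┗━━━━━━━━━━━━━━━━━━━┛             
┗━━━━━━━━━━━━━━━━━━━━━━━┛                 
                                          


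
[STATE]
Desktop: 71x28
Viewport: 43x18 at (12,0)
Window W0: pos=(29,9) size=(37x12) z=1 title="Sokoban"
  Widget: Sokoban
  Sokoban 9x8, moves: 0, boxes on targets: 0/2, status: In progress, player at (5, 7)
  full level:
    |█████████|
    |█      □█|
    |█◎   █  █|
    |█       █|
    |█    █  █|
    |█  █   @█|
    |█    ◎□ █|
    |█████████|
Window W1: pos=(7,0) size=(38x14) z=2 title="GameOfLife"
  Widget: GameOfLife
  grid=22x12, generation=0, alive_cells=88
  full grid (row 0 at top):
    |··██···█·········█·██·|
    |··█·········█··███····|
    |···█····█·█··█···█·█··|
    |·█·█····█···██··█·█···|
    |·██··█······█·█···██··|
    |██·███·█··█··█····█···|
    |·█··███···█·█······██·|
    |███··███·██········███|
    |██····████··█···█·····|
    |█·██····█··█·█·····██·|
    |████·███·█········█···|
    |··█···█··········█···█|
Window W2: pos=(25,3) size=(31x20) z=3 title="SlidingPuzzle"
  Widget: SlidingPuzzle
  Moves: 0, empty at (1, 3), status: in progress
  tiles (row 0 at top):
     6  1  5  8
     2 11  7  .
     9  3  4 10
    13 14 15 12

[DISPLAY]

━━━━━━━━━━━━━━━━━━━━━━━━━━━━━━━━┓          
eOfLife                         ┃          
────────────────────────────────┨          
 0           ┏━━━━━━━━━━━━━━━━━━━━━━━━━━━━━
········█··██┃ SlidingPuzzle               
····█·█··█···┠─────────────────────────────
····█···██··█┃┌────┬────┬────┬────┐        
·█······█·█··┃│  6 │  1 │  5 │  8 │        
██·█··█··█···┃├────┼────┼────┼────┤        
███···█·█····┃│  2 │ 11 │  7 │    │        
·███·██······┃├────┼────┼────┼────┤        
··████··█···█┃│  9 │  3 │  4 │ 10 │        
····█··█·█···┃├────┼────┼────┼────┤        
━━━━━━━━━━━━━┃│ 13 │ 14 │ 15 │ 12 │        
             ┃└────┴────┴────┴────┘        
             ┃Moves: 0                     
             ┃                             
             ┃                             


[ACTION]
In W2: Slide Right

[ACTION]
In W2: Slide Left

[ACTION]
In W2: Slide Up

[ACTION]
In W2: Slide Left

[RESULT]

━━━━━━━━━━━━━━━━━━━━━━━━━━━━━━━━┓          
eOfLife                         ┃          
────────────────────────────────┨          
 0           ┏━━━━━━━━━━━━━━━━━━━━━━━━━━━━━
········█··██┃ SlidingPuzzle               
····█·█··█···┠─────────────────────────────
····█···██··█┃┌────┬────┬────┬────┐        
·█······█·█··┃│  6 │  1 │  5 │  8 │        
██·█··█··█···┃├────┼────┼────┼────┤        
███···█·█····┃│  2 │ 11 │  7 │ 10 │        
·███·██······┃├────┼────┼────┼────┤        
··████··█···█┃│  9 │  3 │  4 │    │        
····█··█·█···┃├────┼────┼────┼────┤        
━━━━━━━━━━━━━┃│ 13 │ 14 │ 15 │ 12 │        
             ┃└────┴────┴────┴────┘        
             ┃Moves: 3                     
             ┃                             
             ┃                             


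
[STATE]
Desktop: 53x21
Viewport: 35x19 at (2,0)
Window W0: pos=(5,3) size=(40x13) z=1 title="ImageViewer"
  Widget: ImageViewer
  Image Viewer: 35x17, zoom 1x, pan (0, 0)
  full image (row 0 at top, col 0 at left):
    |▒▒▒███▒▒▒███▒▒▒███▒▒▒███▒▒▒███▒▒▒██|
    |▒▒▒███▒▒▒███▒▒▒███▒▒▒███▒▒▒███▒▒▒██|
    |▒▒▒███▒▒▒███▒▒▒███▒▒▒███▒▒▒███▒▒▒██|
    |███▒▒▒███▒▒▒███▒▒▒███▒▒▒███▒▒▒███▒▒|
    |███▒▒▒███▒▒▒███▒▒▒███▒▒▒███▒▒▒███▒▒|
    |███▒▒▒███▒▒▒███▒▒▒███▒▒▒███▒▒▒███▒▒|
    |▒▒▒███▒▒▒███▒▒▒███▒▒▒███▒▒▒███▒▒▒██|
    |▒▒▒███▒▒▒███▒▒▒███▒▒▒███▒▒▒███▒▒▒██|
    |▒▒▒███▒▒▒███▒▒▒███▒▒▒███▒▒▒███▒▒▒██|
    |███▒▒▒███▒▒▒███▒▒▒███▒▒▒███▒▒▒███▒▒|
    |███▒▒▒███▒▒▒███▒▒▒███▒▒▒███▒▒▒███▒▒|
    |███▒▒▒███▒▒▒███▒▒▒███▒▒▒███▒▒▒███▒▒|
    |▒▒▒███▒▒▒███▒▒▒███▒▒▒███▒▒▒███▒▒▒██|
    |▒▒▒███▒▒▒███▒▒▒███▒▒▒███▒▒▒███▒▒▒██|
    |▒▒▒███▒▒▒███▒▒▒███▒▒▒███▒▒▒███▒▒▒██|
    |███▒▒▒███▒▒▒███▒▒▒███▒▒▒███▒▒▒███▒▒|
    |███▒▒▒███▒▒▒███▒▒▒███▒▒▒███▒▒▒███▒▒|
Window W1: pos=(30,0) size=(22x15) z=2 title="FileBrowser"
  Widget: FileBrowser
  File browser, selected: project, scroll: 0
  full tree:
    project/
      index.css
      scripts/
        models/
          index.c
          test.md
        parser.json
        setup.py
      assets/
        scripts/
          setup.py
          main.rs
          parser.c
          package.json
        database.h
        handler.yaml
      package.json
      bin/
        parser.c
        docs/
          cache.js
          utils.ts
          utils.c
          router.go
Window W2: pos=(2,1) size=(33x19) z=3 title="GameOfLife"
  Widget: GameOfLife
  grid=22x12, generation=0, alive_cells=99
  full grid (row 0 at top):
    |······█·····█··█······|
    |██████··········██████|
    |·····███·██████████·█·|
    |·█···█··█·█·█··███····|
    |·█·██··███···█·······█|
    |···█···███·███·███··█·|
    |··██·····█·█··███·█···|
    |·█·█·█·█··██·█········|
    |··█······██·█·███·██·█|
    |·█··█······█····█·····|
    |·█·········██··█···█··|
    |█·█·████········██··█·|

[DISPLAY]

                            ┏━━━━━━
┏━━━━━━━━━━━━━━━━━━━━━━━━━━━━━━━┓eB
┃ GameOfLife                    ┃──
┠───────────────────────────────┨] 
┃Gen: 0                         ┃in
┃······█·····█··█······         ┃[+
┃██████··········██████         ┃[+
┃·····███·██████████·█·         ┃pa
┃·█···█··█·█·█··███····         ┃[+
┃·█·██··███···█·······█         ┃  
┃···█···███·███·███··█·         ┃  
┃··██·····█·█··███·█···         ┃  
┃·█·█·█·█··██·█········         ┃  
┃··█······██·█·███·██·█         ┃  
┃·█··█······█····█·····         ┃━━
┃·█·········██··█···█··         ┃━━
┃█·█·████········██··█·         ┃  
┃                               ┃  
┃                               ┃  


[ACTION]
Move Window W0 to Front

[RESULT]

                            ┏━━━━━━
┏━━━━━━━━━━━━━━━━━━━━━━━━━━━━━━━┓eB
┃ GameOfLife                    ┃──
┠──┏━━━━━━━━━━━━━━━━━━━━━━━━━━━━━━━
┃Ge┃ ImageViewer                   
┃··┠───────────────────────────────
┃██┃▒▒▒███▒▒▒███▒▒▒███▒▒▒███▒▒▒███▒
┃··┃▒▒▒███▒▒▒███▒▒▒███▒▒▒███▒▒▒███▒
┃·█┃▒▒▒███▒▒▒███▒▒▒███▒▒▒███▒▒▒███▒
┃·█┃███▒▒▒███▒▒▒███▒▒▒███▒▒▒███▒▒▒█
┃··┃███▒▒▒███▒▒▒███▒▒▒███▒▒▒███▒▒▒█
┃··┃███▒▒▒███▒▒▒███▒▒▒███▒▒▒███▒▒▒█
┃·█┃▒▒▒███▒▒▒███▒▒▒███▒▒▒███▒▒▒███▒
┃··┃▒▒▒███▒▒▒███▒▒▒███▒▒▒███▒▒▒███▒
┃·█┃▒▒▒███▒▒▒███▒▒▒███▒▒▒███▒▒▒███▒
┃·█┗━━━━━━━━━━━━━━━━━━━━━━━━━━━━━━━
┃█·█·████········██··█·         ┃  
┃                               ┃  
┃                               ┃  


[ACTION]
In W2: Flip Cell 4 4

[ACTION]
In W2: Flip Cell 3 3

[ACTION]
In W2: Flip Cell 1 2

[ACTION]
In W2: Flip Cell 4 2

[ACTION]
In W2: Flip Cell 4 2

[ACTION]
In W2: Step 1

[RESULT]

                            ┏━━━━━━
┏━━━━━━━━━━━━━━━━━━━━━━━━━━━━━━━┓eB
┃ GameOfLife                    ┃──
┠──┏━━━━━━━━━━━━━━━━━━━━━━━━━━━━━━━
┃Ge┃ ImageViewer                   
┃··┠───────────────────────────────
┃··┃▒▒▒███▒▒▒███▒▒▒███▒▒▒███▒▒▒███▒
┃██┃▒▒▒███▒▒▒███▒▒▒███▒▒▒███▒▒▒███▒
┃··┃▒▒▒███▒▒▒███▒▒▒███▒▒▒███▒▒▒███▒
┃··┃███▒▒▒███▒▒▒███▒▒▒███▒▒▒███▒▒▒█
┃··┃███▒▒▒███▒▒▒███▒▒▒███▒▒▒███▒▒▒█
┃··┃███▒▒▒███▒▒▒███▒▒▒███▒▒▒███▒▒▒█
┃·█┃▒▒▒███▒▒▒███▒▒▒███▒▒▒███▒▒▒███▒
┃·█┃▒▒▒███▒▒▒███▒▒▒███▒▒▒███▒▒▒███▒
┃·█┃▒▒▒███▒▒▒███▒▒▒███▒▒▒███▒▒▒███▒
┃██┗━━━━━━━━━━━━━━━━━━━━━━━━━━━━━━━
┃·█···██·········█·····         ┃  
┃                               ┃  
┃                               ┃  


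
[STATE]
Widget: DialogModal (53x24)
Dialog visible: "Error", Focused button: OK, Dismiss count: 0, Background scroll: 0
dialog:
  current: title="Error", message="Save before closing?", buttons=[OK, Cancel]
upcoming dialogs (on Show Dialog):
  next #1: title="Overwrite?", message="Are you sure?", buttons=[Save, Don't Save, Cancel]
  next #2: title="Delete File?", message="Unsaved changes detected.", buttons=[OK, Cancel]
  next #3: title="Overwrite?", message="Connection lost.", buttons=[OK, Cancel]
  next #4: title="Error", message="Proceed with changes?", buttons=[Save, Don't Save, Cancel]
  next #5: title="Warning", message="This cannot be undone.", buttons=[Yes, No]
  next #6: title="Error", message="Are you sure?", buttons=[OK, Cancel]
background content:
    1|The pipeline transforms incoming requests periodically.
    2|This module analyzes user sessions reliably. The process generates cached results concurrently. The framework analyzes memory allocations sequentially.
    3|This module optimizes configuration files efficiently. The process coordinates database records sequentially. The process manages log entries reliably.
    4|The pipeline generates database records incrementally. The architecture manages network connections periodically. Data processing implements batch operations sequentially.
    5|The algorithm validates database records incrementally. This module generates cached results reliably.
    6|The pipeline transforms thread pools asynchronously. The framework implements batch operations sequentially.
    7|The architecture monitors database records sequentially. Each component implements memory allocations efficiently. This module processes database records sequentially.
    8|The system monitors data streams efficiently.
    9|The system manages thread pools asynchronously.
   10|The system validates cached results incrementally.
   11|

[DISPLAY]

The pipeline transforms incoming requests periodicall
This module analyzes user sessions reliably. The proc
This module optimizes configuration files efficiently
The pipeline generates database records incrementally
The algorithm validates database records incrementall
The pipeline transforms thread pools asynchronously. 
The architecture monitors database records sequential
The system monitors data streams efficiently.        
The system manages thread pools asynchronously.      
The system val┌──────────────────────┐crementally.   
              │        Error         │               
              │ Save before closing? │               
              │    [OK]  Cancel      │               
              └──────────────────────┘               
                                                     
                                                     
                                                     
                                                     
                                                     
                                                     
                                                     
                                                     
                                                     
                                                     


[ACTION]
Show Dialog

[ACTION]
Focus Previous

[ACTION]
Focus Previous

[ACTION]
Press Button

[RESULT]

The pipeline transforms incoming requests periodicall
This module analyzes user sessions reliably. The proc
This module optimizes configuration files efficiently
The pipeline generates database records incrementally
The algorithm validates database records incrementall
The pipeline transforms thread pools asynchronously. 
The architecture monitors database records sequential
The system monitors data streams efficiently.        
The system manages thread pools asynchronously.      
The system validates cached results incrementally.   
                                                     
                                                     
                                                     
                                                     
                                                     
                                                     
                                                     
                                                     
                                                     
                                                     
                                                     
                                                     
                                                     
                                                     


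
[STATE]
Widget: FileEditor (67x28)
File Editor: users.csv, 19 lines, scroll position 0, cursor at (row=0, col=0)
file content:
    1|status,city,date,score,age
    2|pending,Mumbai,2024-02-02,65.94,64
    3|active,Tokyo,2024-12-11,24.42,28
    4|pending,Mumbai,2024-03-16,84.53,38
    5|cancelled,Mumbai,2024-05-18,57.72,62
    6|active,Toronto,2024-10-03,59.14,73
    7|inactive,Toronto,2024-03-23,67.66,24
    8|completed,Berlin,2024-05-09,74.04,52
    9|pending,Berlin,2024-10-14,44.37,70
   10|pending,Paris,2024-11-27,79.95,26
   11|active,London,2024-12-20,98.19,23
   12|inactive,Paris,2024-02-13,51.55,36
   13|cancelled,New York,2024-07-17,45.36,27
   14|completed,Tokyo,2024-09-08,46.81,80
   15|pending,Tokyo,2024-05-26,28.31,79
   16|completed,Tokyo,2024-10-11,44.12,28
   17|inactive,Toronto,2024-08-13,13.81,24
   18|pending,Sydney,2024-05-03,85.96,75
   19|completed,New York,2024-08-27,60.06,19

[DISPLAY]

█tatus,city,date,score,age                                        ▲
pending,Mumbai,2024-02-02,65.94,64                                █
active,Tokyo,2024-12-11,24.42,28                                  ░
pending,Mumbai,2024-03-16,84.53,38                                ░
cancelled,Mumbai,2024-05-18,57.72,62                              ░
active,Toronto,2024-10-03,59.14,73                                ░
inactive,Toronto,2024-03-23,67.66,24                              ░
completed,Berlin,2024-05-09,74.04,52                              ░
pending,Berlin,2024-10-14,44.37,70                                ░
pending,Paris,2024-11-27,79.95,26                                 ░
active,London,2024-12-20,98.19,23                                 ░
inactive,Paris,2024-02-13,51.55,36                                ░
cancelled,New York,2024-07-17,45.36,27                            ░
completed,Tokyo,2024-09-08,46.81,80                               ░
pending,Tokyo,2024-05-26,28.31,79                                 ░
completed,Tokyo,2024-10-11,44.12,28                               ░
inactive,Toronto,2024-08-13,13.81,24                              ░
pending,Sydney,2024-05-03,85.96,75                                ░
completed,New York,2024-08-27,60.06,19                            ░
                                                                  ░
                                                                  ░
                                                                  ░
                                                                  ░
                                                                  ░
                                                                  ░
                                                                  ░
                                                                  ░
                                                                  ▼


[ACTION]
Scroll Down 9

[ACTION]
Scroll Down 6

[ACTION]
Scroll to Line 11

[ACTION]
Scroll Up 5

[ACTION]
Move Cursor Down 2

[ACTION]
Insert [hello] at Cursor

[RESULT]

status,city,date,score,age                                        ▲
pending,Mumbai,2024-02-02,65.94,64                                █
hello█ctive,Tokyo,2024-12-11,24.42,28                             ░
pending,Mumbai,2024-03-16,84.53,38                                ░
cancelled,Mumbai,2024-05-18,57.72,62                              ░
active,Toronto,2024-10-03,59.14,73                                ░
inactive,Toronto,2024-03-23,67.66,24                              ░
completed,Berlin,2024-05-09,74.04,52                              ░
pending,Berlin,2024-10-14,44.37,70                                ░
pending,Paris,2024-11-27,79.95,26                                 ░
active,London,2024-12-20,98.19,23                                 ░
inactive,Paris,2024-02-13,51.55,36                                ░
cancelled,New York,2024-07-17,45.36,27                            ░
completed,Tokyo,2024-09-08,46.81,80                               ░
pending,Tokyo,2024-05-26,28.31,79                                 ░
completed,Tokyo,2024-10-11,44.12,28                               ░
inactive,Toronto,2024-08-13,13.81,24                              ░
pending,Sydney,2024-05-03,85.96,75                                ░
completed,New York,2024-08-27,60.06,19                            ░
                                                                  ░
                                                                  ░
                                                                  ░
                                                                  ░
                                                                  ░
                                                                  ░
                                                                  ░
                                                                  ░
                                                                  ▼


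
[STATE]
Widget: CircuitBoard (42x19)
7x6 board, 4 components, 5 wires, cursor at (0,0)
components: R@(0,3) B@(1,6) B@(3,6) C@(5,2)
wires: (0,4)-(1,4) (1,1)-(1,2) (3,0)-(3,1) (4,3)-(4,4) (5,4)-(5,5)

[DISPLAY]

   0 1 2 3 4 5 6                          
0  [.]          R   ·                     
                    │                     
1       · ─ ·       ·       B             
                                          
2                                         
                                          
3   · ─ ·                   B             
                                          
4               · ─ ·                     
                                          
5           C       · ─ ·                 
Cursor: (0,0)                             
                                          
                                          
                                          
                                          
                                          
                                          


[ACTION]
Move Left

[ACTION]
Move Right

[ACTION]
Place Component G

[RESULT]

   0 1 2 3 4 5 6                          
0      [G]      R   ·                     
                    │                     
1       · ─ ·       ·       B             
                                          
2                                         
                                          
3   · ─ ·                   B             
                                          
4               · ─ ·                     
                                          
5           C       · ─ ·                 
Cursor: (0,1)                             
                                          
                                          
                                          
                                          
                                          
                                          


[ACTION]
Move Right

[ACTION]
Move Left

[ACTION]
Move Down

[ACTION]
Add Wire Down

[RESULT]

   0 1 2 3 4 5 6                          
0       G       R   ·                     
                    │                     
1      [.]─ ·       ·       B             
        │                                 
2       ·                                 
                                          
3   · ─ ·                   B             
                                          
4               · ─ ·                     
                                          
5           C       · ─ ·                 
Cursor: (1,1)                             
                                          
                                          
                                          
                                          
                                          
                                          
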